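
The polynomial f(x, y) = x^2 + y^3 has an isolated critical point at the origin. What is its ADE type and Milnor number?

Type A_{2}, Milnor number mu = 2.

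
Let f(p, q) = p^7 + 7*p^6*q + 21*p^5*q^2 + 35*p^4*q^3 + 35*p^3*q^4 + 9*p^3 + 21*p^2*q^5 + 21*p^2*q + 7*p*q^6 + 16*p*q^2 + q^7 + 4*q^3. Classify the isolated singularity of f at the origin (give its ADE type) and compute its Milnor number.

The Hessian of f at 0 has rank 0. Corank 2; j^3 = (p + q)*(3*p + 2*q)^2 has shape L^2 M (L != M), so D-series; mu = 8 gives D_8.

Type D_{8}, Milnor number mu = 8.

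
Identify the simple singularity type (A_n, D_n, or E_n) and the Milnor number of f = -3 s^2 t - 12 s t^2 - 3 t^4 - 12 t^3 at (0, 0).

Type D_{5}, Milnor number mu = 5.

The Hessian of f at 0 is [[0, 0], [0, 0]] with rank 0, so corank 2. A Groebner basis of the Jacobian ideal J(f) in C{s,t} is {s^3 - 2*s^2 + 8*t^2, s^2/4 + t^3 - t^2, s*t + 2*t^2}; counting standard monomials gives mu = 5. Corank 2; j^3 = -3*t*(s + 2*t)^2 has shape L^2 M (L != M), so D-series; mu = 5 gives D_5.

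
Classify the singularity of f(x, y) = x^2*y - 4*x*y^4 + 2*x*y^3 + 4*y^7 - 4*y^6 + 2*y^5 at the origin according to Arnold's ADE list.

D_{6}

The Hessian of f at 0 has rank 0. Corank 2; j^3 = x^2*y has shape L^2 M (L != M), so D-series; mu = 6 gives D_6.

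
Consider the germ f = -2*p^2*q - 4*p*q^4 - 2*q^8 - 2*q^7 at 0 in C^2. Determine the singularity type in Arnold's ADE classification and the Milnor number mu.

Type D_{9}, Milnor number mu = 9.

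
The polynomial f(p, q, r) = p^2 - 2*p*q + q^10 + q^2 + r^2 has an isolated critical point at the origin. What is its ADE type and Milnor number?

The Hessian of f at 0 has rank 2. Corank 1: A-series; mu = 9 gives A_9.

Type A_{9}, Milnor number mu = 9.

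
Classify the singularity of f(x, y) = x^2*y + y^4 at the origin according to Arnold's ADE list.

D_5

The Hessian of f at 0 has rank 0. Corank 2; j^3 = x^2*y has shape L^2 M (L != M), so D-series; mu = 5 gives D_5.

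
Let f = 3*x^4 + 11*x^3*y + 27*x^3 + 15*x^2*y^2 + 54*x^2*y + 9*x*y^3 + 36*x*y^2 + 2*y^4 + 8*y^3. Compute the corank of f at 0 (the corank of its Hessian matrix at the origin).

Hessian at 0 has rank 0.

2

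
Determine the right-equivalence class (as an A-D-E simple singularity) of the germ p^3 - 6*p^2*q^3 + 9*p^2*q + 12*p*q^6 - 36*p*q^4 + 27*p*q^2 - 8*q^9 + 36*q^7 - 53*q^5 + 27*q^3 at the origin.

E_{8}

The Hessian of f at 0 has rank 0. Corank 2; j^3 = (p + 3*q)^3 is a perfect cube, so E-series; the 5-jet and mu = 8 give E_8.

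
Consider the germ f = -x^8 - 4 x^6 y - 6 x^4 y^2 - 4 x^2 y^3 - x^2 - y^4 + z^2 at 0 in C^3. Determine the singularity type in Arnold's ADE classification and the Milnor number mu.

Type A_{3}, Milnor number mu = 3.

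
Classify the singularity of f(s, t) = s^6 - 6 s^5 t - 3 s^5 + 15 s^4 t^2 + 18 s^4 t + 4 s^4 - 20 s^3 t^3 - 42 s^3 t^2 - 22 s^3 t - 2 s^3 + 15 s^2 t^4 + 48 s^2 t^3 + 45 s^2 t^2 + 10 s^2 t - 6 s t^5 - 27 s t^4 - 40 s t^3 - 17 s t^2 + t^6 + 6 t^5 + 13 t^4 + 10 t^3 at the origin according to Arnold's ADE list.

D_4

The Hessian of f at 0 is [[0, 0], [0, 0]] with rank 0, so corank 2. A Groebner basis of the Jacobian ideal J(f) in C{s,t} is {t^3, s^2 - 11*t^2/2, s*t - 5*t^2/2}; counting standard monomials gives mu = 4. Corank 2; j^3 = -(s - 2*t)*(2*s^2 - 6*s*t + 5*t^2) splits into three distinct lines over C (the quadratic factor has nonzero discriminant), so D_4.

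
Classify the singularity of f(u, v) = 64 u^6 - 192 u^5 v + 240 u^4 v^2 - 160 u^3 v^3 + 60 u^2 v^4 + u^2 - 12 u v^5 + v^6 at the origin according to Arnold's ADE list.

A_{5}

The Hessian of f at 0 has rank 1. Corank 1: A-series; mu = 5 gives A_5.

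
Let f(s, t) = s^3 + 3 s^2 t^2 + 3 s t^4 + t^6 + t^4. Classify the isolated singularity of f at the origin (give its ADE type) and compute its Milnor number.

The Hessian of f at 0 is [[0, 0], [0, 0]] with rank 0, so corank 2. A Groebner basis of the Jacobian ideal J(f) in C{s,t} is {s^3, s^2*t, s^2/2 + s*t^2, t^3}; counting standard monomials gives mu = 6. Corank 2; j^3 = s^3 is a perfect cube, so E-series; the 4-jet and mu = 6 give E_6.

Type E_{6}, Milnor number mu = 6.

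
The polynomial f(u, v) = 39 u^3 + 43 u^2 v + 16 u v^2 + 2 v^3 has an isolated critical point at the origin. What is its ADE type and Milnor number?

Type D4, Milnor number mu = 4.

The Hessian of f at 0 is [[0, 0], [0, 0]] with rank 0, so corank 2. A Groebner basis of the Jacobian ideal J(f) in C{u,v} is {v^3, u^2 - 2*v^2/23, u*v + 7*v^2/23}; counting standard monomials gives mu = 4. Corank 2; j^3 = (3*u + v)*(13*u^2 + 10*u*v + 2*v^2) splits into three distinct lines over C (the quadratic factor has nonzero discriminant), so D_4.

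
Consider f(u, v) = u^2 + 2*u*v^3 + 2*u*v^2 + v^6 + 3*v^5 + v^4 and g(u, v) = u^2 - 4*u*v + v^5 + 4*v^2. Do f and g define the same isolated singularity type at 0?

Yes.

The Hessian of f at 0 has rank 1. Corank 1: A-series; mu = 4 gives A_4. The Hessian of g at 0 has rank 1. Corank 1: A-series; mu = 4 gives A_4. Both have type A_4, hence right-equivalent.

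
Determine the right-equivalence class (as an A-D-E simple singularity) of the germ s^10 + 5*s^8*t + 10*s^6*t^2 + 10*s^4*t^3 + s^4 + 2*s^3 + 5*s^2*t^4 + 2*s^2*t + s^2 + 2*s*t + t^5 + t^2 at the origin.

A_{4}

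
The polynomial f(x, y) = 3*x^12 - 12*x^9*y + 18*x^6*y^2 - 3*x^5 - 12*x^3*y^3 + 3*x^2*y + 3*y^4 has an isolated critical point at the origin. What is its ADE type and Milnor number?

The Hessian of f at 0 is [[0, 0], [0, 0]] with rank 0, so corank 2. A Groebner basis of the Jacobian ideal J(f) in C{x,y} is {x^3, x^2/4 + y^3, x*y}; counting standard monomials gives mu = 5. Corank 2; j^3 = 3*x^2*y has shape L^2 M (L != M), so D-series; mu = 5 gives D_5.

Type D5, Milnor number mu = 5.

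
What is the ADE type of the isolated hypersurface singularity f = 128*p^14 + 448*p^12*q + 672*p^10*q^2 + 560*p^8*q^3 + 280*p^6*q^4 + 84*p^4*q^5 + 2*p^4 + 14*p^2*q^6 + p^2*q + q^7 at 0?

D_8

The Hessian of f at 0 has rank 0. Corank 2; j^3 = p^2*q has shape L^2 M (L != M), so D-series; mu = 8 gives D_8.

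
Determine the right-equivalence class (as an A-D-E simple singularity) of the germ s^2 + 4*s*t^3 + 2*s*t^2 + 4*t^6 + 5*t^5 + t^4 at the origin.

A4

The Hessian of f at 0 has rank 1. Corank 1: A-series; mu = 4 gives A_4.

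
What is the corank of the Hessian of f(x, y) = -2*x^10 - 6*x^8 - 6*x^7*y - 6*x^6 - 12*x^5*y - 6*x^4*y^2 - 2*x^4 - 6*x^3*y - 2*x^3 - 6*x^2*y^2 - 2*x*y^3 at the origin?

2

The Hessian at 0 is [[0, 0], [0, 0]] of rank 0; hence corank 2.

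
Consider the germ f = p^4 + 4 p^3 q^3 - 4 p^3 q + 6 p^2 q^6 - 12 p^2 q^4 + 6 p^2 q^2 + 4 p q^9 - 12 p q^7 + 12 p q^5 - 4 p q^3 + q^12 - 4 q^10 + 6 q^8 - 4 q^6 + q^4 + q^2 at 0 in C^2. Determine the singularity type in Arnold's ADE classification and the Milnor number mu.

Type A3, Milnor number mu = 3.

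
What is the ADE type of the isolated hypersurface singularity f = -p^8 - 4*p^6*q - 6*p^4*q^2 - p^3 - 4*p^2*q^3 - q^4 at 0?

E_{6}

The Hessian of f at 0 is [[0, 0], [0, 0]] with rank 0, so corank 2. A Groebner basis of the Jacobian ideal J(f) in C{p,q} is {q^3, p^2}; counting standard monomials gives mu = 6. Corank 2; j^3 = -p^3 is a perfect cube, so E-series; the 4-jet and mu = 6 give E_6.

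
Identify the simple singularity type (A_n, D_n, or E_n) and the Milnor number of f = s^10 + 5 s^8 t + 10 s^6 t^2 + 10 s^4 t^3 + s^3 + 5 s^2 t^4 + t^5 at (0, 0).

Type E_{8}, Milnor number mu = 8.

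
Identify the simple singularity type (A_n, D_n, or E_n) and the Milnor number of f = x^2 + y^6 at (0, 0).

The Hessian of f at 0 has rank 1. Corank 1: A-series; mu = 5 gives A_5.

Type A5, Milnor number mu = 5.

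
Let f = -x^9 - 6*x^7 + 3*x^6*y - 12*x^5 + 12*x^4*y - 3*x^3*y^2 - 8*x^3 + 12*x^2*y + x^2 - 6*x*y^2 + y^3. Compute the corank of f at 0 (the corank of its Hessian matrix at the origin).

Hessian at 0 has rank 1.

1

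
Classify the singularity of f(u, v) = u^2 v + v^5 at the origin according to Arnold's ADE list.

D_{6}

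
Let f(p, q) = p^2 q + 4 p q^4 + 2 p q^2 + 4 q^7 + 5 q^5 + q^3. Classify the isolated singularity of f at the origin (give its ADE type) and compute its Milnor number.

Type D_{6}, Milnor number mu = 6.

The Hessian of f at 0 is [[0, 0], [0, 0]] with rank 0, so corank 2. A Groebner basis of the Jacobian ideal J(f) in C{p,q} is {p*q/2 + q^4 + q^2/2, p*q^2 + q^3, p^2 - p*q/2 - 3*q^2/2}; counting standard monomials gives mu = 6. Corank 2; j^3 = q*(p + q)^2 has shape L^2 M (L != M), so D-series; mu = 6 gives D_6.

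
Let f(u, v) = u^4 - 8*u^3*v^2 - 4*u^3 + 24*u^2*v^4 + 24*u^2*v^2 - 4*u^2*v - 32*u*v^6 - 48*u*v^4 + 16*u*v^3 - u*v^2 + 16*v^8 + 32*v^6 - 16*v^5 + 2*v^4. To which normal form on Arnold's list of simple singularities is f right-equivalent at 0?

The Hessian of f at 0 is [[0, 0], [0, 0]] with rank 0, so corank 2. A Groebner basis of the Jacobian ideal J(f) in C{u,v} is {u*v^2 + 2*u*v/7 + v^2/7, -4*u*v/7 + v^3 - 2*v^2/7, u^2 + 15*u*v/14 + 2*v^2/7}; counting standard monomials gives mu = 5. Corank 2; j^3 = -u*(2*u + v)^2 has shape L^2 M (L != M), so D-series; mu = 5 gives D_5.

D_5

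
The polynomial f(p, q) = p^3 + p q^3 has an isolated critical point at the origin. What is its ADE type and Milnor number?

Type E_{7}, Milnor number mu = 7.

The Hessian of f at 0 is [[0, 0], [0, 0]] with rank 0, so corank 2. A Groebner basis of the Jacobian ideal J(f) in C{p,q} is {p^3, p*q^2, 3*p^2 + q^3}; counting standard monomials gives mu = 7. Corank 2; j^3 = p^3 is a perfect cube, so E-series; the 4-jet and mu = 7 give E_7.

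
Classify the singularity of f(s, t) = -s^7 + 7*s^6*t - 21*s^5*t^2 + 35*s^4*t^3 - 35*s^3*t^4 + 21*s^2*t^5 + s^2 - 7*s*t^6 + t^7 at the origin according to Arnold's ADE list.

A_6

The Hessian of f at 0 has rank 1. Corank 1: A-series; mu = 6 gives A_6.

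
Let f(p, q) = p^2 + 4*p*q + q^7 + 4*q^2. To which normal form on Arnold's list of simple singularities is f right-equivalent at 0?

A_{6}

The Hessian of f at 0 has rank 1. Corank 1: A-series; mu = 6 gives A_6.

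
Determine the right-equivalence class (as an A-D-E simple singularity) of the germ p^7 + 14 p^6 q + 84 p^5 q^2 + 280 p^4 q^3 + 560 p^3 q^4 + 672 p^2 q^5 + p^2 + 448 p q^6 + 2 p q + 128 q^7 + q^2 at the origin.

A_{6}

The Hessian of f at 0 is [[2, 2], [2, 2]] with rank 1, so corank 1. A Groebner basis of the Jacobian ideal J(f) in C{p,q} is {q^6, p + q}; counting standard monomials gives mu = 6. Corank 1: A-series; mu = 6 gives A_6.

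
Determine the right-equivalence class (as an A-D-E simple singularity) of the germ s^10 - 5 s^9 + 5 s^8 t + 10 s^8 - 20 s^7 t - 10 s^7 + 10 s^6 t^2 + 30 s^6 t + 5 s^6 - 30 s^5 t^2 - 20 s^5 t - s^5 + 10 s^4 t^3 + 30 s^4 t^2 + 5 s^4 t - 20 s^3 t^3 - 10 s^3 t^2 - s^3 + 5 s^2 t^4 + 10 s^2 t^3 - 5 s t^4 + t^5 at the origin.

The Hessian of f at 0 has rank 0. Corank 2; j^3 = -s^3 is a perfect cube, so E-series; the 5-jet and mu = 8 give E_8.

E_8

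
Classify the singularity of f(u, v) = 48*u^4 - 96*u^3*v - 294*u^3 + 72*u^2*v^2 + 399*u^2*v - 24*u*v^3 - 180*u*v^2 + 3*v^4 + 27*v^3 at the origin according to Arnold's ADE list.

The Hessian of f at 0 is [[0, 0], [0, 0]] with rank 0, so corank 2. A Groebner basis of the Jacobian ideal J(f) in C{u,v} is {u*v^2 + 1029*u*v/8 - 441*v^2/8, 2401*u*v/8 + v^3 - 1029*v^2/8, u^2 - 13*u*v/14 + 3*v^2/14}; counting standard monomials gives mu = 5. Corank 2; j^3 = -3*(2*u - v)*(7*u - 3*v)^2 has shape L^2 M (L != M), so D-series; mu = 5 gives D_5.

D_5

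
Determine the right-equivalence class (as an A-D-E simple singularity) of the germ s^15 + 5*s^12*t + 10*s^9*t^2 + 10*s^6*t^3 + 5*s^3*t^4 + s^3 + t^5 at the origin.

The Hessian of f at 0 has rank 0. Corank 2; j^3 = s^3 is a perfect cube, so E-series; the 5-jet and mu = 8 give E_8.

E_8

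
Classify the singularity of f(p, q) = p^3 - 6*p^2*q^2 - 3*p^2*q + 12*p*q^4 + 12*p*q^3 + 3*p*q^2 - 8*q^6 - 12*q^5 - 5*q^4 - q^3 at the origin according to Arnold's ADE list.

E_6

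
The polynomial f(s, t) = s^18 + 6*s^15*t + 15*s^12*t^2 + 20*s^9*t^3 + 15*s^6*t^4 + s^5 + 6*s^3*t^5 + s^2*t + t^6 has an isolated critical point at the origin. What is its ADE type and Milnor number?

The Hessian of f at 0 is [[0, 0], [0, 0]] with rank 0, so corank 2. A Groebner basis of the Jacobian ideal J(f) in C{s,t} is {s^2/6 + t^5, s^3, s*t}; counting standard monomials gives mu = 7. Corank 2; j^3 = s^2*t has shape L^2 M (L != M), so D-series; mu = 7 gives D_7.

Type D_{7}, Milnor number mu = 7.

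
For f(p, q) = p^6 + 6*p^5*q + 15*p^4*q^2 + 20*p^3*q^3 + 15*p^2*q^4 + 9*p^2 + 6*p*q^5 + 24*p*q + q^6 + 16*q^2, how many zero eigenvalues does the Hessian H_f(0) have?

1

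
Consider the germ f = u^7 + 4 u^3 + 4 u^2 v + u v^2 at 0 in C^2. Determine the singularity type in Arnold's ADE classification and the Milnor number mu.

Type D8, Milnor number mu = 8.

The Hessian of f at 0 is [[0, 0], [0, 0]] with rank 0, so corank 2. A Groebner basis of the Jacobian ideal J(f) in C{u,v} is {128*u*v/7 + v^6 + 64*v^2/7, u*v^2 + v^3/2, u^2 + u*v/2}; counting standard monomials gives mu = 8. Corank 2; j^3 = u*(2*u + v)^2 has shape L^2 M (L != M), so D-series; mu = 8 gives D_8.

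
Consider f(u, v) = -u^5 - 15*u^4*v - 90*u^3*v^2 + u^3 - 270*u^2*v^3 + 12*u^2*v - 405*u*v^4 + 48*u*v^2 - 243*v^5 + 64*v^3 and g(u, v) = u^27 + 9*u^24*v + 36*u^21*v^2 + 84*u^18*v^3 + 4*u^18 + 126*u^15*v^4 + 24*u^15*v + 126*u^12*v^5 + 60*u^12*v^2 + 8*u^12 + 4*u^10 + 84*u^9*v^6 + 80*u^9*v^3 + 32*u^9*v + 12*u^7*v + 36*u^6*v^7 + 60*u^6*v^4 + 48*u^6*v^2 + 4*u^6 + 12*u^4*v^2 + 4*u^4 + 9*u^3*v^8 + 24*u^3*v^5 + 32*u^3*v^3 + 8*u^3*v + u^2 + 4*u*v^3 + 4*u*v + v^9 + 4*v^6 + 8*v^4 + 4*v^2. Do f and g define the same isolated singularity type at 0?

No.

The Hessian of f at 0 is [[0, 0], [0, 0]] with rank 0, so corank 2. A Groebner basis of the Jacobian ideal J(f) in C{u,v} is {v^5, u*v^3 + 15*v^4/4, u^2 + 8*u*v + 16*v^2}; counting standard monomials gives mu = 8. Corank 2; j^3 = (u + 4*v)^3 is a perfect cube, so E-series; the 5-jet and mu = 8 give E_8. The Hessian of g at 0 is [[2, 4], [4, 8]] with rank 1, so corank 1. A Groebner basis of the Jacobian ideal J(g) in C{u,v} is {95*u^2/686 + u*v^3 + 239*u*v/343 + 288*v^2/343, -36*u^2/343 - 337*u*v/686 + v^4 - 193*v^2/343, u^3 + 30*u*v^2/71 + 343*u/568 + 111*v^3/284 + 343*v/284, u^2*v + 137*u*v^2/71 - 343*u/3408 + 2161*v^3/1704 - 343*v/1704}; counting standard monomials gives mu = 8. Corank 1: A-series; mu = 8 gives A_8. f is E_8 but g is A_8, hence not right-equivalent.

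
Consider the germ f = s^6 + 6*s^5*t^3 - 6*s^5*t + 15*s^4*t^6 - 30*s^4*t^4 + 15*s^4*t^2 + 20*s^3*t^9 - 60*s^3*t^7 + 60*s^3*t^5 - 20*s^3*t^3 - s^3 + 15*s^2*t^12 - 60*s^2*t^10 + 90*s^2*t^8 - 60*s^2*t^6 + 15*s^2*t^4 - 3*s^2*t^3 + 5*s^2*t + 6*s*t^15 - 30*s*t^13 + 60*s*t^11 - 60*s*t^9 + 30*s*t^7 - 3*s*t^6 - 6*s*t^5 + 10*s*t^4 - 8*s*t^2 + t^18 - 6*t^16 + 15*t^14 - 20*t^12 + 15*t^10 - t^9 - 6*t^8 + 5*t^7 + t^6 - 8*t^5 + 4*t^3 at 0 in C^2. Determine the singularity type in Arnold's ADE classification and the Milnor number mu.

The Hessian of f at 0 is [[0, 0], [0, 0]] with rank 0, so corank 2. A Groebner basis of the Jacobian ideal J(f) in C{s,t} is {s^2 - 3*s*t + t^4 + 2*t^2, s^3 + 2*s^2 - 8*s*t - 8*t^3 + 8*t^2, s^2*t + 2*s^2/3 - 8*s*t/3 - 4*t^3 + 8*t^2/3, s^2/6 + s*t^2 - 2*s*t/3 - 2*t^3 + 2*t^2/3}; counting standard monomials gives mu = 7. Corank 2; j^3 = -(s - 2*t)^2*(s - t) has shape L^2 M (L != M), so D-series; mu = 7 gives D_7.

Type D_{7}, Milnor number mu = 7.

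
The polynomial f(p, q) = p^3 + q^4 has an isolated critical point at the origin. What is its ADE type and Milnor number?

The Hessian of f at 0 has rank 0. Corank 2; j^3 = p^3 is a perfect cube, so E-series; the 4-jet and mu = 6 give E_6.

Type E_6, Milnor number mu = 6.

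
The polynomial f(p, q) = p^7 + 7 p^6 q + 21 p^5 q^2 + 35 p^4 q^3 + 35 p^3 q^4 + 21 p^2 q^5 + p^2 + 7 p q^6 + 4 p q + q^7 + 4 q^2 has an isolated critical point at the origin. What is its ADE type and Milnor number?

Type A6, Milnor number mu = 6.

The Hessian of f at 0 has rank 1. Corank 1: A-series; mu = 6 gives A_6.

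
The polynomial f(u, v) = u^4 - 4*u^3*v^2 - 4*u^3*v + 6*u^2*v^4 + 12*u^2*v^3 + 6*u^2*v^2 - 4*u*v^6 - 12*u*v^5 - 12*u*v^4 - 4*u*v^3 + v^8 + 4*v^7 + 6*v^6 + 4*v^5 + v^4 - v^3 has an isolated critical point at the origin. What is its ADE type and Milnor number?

Type E_{6}, Milnor number mu = 6.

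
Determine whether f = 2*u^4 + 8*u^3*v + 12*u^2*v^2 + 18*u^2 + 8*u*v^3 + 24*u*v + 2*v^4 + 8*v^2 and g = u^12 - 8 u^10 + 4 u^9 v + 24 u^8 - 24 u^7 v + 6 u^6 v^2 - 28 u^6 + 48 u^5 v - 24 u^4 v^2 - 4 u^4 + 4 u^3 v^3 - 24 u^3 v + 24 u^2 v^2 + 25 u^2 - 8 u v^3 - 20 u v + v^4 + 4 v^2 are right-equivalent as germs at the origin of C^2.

Yes.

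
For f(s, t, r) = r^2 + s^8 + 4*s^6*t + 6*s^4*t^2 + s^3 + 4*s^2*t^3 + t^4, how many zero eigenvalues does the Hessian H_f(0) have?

2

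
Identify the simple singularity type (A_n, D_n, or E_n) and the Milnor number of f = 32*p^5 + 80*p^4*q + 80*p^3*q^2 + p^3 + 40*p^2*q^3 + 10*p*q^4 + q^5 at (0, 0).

Type E8, Milnor number mu = 8.

The Hessian of f at 0 is [[0, 0], [0, 0]] with rank 0, so corank 2. A Groebner basis of the Jacobian ideal J(f) in C{p,q} is {q^5, p*q^3 + q^4/8, p^2}; counting standard monomials gives mu = 8. Corank 2; j^3 = p^3 is a perfect cube, so E-series; the 5-jet and mu = 8 give E_8.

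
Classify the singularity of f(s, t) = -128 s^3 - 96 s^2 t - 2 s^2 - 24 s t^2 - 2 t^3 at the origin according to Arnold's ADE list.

The Hessian of f at 0 has rank 1. Corank 1: A-series; mu = 2 gives A_2.

A_2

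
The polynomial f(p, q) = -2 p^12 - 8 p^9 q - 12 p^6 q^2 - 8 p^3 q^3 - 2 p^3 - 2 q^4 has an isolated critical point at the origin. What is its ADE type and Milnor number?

Type E6, Milnor number mu = 6.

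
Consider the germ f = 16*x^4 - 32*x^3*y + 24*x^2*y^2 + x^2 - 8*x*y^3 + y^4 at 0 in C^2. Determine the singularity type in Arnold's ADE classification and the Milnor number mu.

Type A_{3}, Milnor number mu = 3.

The Hessian of f at 0 is [[2, 0], [0, 0]] with rank 1, so corank 1. A Groebner basis of the Jacobian ideal J(f) in C{x,y} is {y^3, x}; counting standard monomials gives mu = 3. Corank 1: A-series; mu = 3 gives A_3.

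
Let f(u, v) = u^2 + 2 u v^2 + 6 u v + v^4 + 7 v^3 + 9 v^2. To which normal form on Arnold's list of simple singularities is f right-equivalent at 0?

A2

The Hessian of f at 0 has rank 1. Corank 1: A-series; mu = 2 gives A_2.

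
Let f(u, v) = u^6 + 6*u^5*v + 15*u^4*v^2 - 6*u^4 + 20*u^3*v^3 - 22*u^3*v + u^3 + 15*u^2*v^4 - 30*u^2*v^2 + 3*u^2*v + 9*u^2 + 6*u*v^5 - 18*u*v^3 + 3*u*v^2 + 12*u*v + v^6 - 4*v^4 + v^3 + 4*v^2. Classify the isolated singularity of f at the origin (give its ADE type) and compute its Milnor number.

Type A2, Milnor number mu = 2.

The Hessian of f at 0 is [[18, 12], [12, 8]] with rank 1, so corank 1. A Groebner basis of the Jacobian ideal J(f) in C{u,v} is {v^2, u + 2*v/3}; counting standard monomials gives mu = 2. Corank 1: A-series; mu = 2 gives A_2.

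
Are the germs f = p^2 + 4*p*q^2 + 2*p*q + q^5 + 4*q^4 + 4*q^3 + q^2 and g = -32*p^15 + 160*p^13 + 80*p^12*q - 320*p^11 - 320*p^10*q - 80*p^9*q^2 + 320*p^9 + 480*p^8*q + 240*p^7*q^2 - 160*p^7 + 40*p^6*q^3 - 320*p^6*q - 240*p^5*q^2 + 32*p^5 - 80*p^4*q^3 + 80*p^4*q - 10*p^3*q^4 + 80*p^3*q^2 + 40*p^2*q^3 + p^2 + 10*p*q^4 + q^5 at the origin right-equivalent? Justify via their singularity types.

The Hessian of f at 0 has rank 1. Corank 1: A-series; mu = 4 gives A_4. The Hessian of g at 0 has rank 1. Corank 1: A-series; mu = 4 gives A_4. Both have type A_4, hence right-equivalent.

Yes.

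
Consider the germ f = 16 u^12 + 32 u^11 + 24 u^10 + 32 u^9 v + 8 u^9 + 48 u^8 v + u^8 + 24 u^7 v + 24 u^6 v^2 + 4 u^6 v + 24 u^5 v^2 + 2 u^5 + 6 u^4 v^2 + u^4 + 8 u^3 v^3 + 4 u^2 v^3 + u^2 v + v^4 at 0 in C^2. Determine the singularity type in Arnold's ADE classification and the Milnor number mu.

The Hessian of f at 0 has rank 0. Corank 2; j^3 = u^2*v has shape L^2 M (L != M), so D-series; mu = 5 gives D_5.

Type D5, Milnor number mu = 5.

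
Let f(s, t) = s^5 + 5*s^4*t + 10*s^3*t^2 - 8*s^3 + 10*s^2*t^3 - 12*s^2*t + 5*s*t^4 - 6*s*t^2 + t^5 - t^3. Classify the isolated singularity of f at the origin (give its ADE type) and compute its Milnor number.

The Hessian of f at 0 is [[0, 0], [0, 0]] with rank 0, so corank 2. A Groebner basis of the Jacobian ideal J(f) in C{s,t} is {t^5, s*t^3 + 5*t^4/8, s^2 + s*t + t^2/4}; counting standard monomials gives mu = 8. Corank 2; j^3 = -(2*s + t)^3 is a perfect cube, so E-series; the 5-jet and mu = 8 give E_8.

Type E_{8}, Milnor number mu = 8.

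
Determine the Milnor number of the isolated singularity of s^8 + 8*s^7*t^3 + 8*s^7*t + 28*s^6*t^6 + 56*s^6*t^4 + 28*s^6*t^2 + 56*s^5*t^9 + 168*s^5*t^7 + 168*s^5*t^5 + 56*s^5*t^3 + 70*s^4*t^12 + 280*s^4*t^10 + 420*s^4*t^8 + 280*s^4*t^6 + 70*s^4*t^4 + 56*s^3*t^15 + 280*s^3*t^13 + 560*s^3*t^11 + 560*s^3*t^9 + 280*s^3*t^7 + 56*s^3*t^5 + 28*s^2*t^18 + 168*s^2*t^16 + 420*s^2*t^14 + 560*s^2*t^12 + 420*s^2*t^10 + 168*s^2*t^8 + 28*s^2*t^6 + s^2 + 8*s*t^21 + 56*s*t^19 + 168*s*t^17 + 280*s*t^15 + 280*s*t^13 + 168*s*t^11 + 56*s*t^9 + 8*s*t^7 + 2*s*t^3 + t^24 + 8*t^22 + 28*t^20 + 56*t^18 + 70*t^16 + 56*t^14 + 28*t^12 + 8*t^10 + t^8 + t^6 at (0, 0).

7

The Hessian of f at 0 has rank 1. Corank 1: A-series; mu = 7 gives A_7.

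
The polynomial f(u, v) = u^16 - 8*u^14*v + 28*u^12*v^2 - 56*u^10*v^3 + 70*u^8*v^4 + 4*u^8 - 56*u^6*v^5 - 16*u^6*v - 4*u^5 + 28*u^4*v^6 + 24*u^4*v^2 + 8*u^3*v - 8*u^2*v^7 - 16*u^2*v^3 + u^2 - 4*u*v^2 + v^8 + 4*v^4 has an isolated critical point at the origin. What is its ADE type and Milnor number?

The Hessian of f at 0 has rank 1. Corank 1: A-series; mu = 7 gives A_7.

Type A7, Milnor number mu = 7.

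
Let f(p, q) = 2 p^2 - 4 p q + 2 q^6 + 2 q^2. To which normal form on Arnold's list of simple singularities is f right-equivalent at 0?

A_5

The Hessian of f at 0 has rank 1. Corank 1: A-series; mu = 5 gives A_5.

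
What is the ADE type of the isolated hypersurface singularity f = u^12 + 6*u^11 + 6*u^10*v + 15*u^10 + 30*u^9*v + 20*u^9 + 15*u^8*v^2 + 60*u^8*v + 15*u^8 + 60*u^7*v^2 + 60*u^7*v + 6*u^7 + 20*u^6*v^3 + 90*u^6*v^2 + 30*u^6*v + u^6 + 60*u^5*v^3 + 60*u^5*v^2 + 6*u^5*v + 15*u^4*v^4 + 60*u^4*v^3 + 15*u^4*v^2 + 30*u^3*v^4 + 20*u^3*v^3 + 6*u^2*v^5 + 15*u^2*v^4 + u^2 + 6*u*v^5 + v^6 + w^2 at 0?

A_{5}

The Hessian of f at 0 is [[2, 0, 0], [0, 0, 0], [0, 0, 2]] with rank 2, so corank 1. A Groebner basis of the Jacobian ideal J(f) in C{u,v,w} is {v^5, u, w}; counting standard monomials gives mu = 5. Corank 1: A-series; mu = 5 gives A_5.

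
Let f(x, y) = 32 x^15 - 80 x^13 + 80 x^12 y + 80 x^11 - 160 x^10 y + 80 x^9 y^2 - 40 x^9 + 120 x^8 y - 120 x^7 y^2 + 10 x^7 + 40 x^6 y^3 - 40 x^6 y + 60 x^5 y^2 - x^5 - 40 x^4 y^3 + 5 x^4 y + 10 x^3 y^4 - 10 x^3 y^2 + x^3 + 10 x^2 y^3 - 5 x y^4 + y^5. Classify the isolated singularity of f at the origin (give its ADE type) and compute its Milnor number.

Type E_8, Milnor number mu = 8.

The Hessian of f at 0 has rank 0. Corank 2; j^3 = x^3 is a perfect cube, so E-series; the 5-jet and mu = 8 give E_8.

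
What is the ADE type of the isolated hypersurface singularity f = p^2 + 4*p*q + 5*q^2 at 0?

A_1

The Hessian of f at 0 is [[2, 4], [4, 10]] with rank 2, so corank 0. A Groebner basis of the Jacobian ideal J(f) in C{p,q} is {p, q}; counting standard monomials gives mu = 1. Corank 0: nondegenerate Morse point, so A_1.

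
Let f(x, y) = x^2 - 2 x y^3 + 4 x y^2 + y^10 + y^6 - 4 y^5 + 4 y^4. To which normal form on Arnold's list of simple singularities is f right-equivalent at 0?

The Hessian of f at 0 has rank 1. Corank 1: A-series; mu = 9 gives A_9.

A9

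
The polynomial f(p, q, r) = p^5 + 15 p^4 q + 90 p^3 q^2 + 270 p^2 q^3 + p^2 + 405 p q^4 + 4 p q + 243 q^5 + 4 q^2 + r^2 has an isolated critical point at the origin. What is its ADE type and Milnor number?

Type A_{4}, Milnor number mu = 4.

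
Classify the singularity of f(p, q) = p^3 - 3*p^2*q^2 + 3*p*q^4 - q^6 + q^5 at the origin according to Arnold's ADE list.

E_8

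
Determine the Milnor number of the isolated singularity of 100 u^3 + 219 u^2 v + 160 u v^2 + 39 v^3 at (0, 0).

The Hessian of f at 0 is [[0, 0], [0, 0]] with rank 0, so corank 2. A Groebner basis of the Jacobian ideal J(f) in C{u,v} is {v^3, u^2 - 23*v^2/39, u*v + 10*v^2/13}; counting standard monomials gives mu = 4. Corank 2; j^3 = (4*u + 3*v)*(25*u^2 + 36*u*v + 13*v^2) splits into three distinct lines over C (the quadratic factor has nonzero discriminant), so D_4.

4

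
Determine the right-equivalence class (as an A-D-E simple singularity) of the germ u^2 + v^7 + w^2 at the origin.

The Hessian of f at 0 is [[2, 0, 0], [0, 0, 0], [0, 0, 2]] with rank 2, so corank 1. A Groebner basis of the Jacobian ideal J(f) in C{u,v,w} is {v^6, u, w}; counting standard monomials gives mu = 6. Corank 1: A-series; mu = 6 gives A_6.

A_6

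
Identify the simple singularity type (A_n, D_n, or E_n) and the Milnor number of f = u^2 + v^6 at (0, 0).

Type A_5, Milnor number mu = 5.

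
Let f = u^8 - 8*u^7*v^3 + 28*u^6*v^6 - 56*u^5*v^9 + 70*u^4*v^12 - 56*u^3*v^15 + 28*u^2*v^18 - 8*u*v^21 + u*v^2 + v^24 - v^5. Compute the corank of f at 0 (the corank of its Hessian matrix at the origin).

2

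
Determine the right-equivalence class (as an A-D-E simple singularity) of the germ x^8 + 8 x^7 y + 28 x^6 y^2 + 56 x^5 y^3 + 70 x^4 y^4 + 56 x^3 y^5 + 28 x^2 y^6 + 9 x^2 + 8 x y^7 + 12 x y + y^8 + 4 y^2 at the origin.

A7

The Hessian of f at 0 has rank 1. Corank 1: A-series; mu = 7 gives A_7.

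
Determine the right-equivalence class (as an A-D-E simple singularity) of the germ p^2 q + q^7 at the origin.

D_{8}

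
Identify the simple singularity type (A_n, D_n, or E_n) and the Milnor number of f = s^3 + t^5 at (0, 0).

The Hessian of f at 0 is [[0, 0], [0, 0]] with rank 0, so corank 2. A Groebner basis of the Jacobian ideal J(f) in C{s,t} is {t^4, s^2}; counting standard monomials gives mu = 8. Corank 2; j^3 = s^3 is a perfect cube, so E-series; the 5-jet and mu = 8 give E_8.

Type E_{8}, Milnor number mu = 8.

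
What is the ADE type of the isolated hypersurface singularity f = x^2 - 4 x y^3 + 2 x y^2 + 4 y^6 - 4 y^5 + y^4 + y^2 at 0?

A1

The Hessian of f at 0 has rank 2. Corank 0: nondegenerate Morse point, so A_1.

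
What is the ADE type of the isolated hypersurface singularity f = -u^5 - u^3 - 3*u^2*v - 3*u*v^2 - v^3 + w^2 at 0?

E_8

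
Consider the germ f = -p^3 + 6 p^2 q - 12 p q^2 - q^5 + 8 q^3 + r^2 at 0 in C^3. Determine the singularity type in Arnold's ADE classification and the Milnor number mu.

Type E_{8}, Milnor number mu = 8.

The Hessian of f at 0 is [[0, 0, 0], [0, 0, 0], [0, 0, 2]] with rank 1, so corank 2. A Groebner basis of the Jacobian ideal J(f) in C{p,q,r} is {q^4, p^2 - 4*p*q + 4*q^2, r}; counting standard monomials gives mu = 8. Corank 2; j^3 = -(p - 2*q)^3 is a perfect cube, so E-series; the 5-jet and mu = 8 give E_8.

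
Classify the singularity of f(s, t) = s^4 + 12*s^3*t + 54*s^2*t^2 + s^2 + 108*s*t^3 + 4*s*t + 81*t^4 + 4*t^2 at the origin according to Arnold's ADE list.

A3

The Hessian of f at 0 has rank 1. Corank 1: A-series; mu = 3 gives A_3.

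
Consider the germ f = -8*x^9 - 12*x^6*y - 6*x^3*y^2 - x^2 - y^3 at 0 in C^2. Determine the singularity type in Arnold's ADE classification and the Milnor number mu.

The Hessian of f at 0 has rank 1. Corank 1: A-series; mu = 2 gives A_2.

Type A_2, Milnor number mu = 2.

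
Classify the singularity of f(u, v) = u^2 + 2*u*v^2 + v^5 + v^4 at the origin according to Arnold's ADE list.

The Hessian of f at 0 is [[2, 0], [0, 0]] with rank 1, so corank 1. A Groebner basis of the Jacobian ideal J(f) in C{u,v} is {u^2, u + v^2}; counting standard monomials gives mu = 4. Corank 1: A-series; mu = 4 gives A_4.

A4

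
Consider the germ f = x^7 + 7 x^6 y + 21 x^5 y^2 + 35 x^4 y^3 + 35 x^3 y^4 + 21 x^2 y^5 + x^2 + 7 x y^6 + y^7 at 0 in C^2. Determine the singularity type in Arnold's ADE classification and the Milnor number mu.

Type A_6, Milnor number mu = 6.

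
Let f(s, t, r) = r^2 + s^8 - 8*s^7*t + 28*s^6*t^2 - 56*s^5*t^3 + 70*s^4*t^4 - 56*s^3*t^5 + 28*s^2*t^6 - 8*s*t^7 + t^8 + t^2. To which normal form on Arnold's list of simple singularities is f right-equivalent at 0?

The Hessian of f at 0 has rank 2. Corank 1: A-series; mu = 7 gives A_7.

A7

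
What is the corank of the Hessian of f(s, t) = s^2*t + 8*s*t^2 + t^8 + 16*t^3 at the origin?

Hessian at 0 has rank 0.

2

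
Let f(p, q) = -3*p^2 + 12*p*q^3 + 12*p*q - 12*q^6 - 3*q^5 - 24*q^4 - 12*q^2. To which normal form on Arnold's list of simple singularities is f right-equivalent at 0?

A_4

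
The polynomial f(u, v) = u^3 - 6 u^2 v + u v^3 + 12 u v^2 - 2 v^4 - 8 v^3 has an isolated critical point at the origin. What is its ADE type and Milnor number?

Type E_{7}, Milnor number mu = 7.

The Hessian of f at 0 is [[0, 0], [0, 0]] with rank 0, so corank 2. A Groebner basis of the Jacobian ideal J(f) in C{u,v} is {u^3 - 6*u^2*v - 48*u^2 + 192*u*v - 192*v^2, 6*u^2 + u*v^2 - 24*u*v + 24*v^2, 3*u^2 - 12*u*v + v^3 + 12*v^2}; counting standard monomials gives mu = 7. Corank 2; j^3 = (u - 2*v)^3 is a perfect cube, so E-series; the 4-jet and mu = 7 give E_7.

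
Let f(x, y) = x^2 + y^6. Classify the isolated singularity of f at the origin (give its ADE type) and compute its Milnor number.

Type A5, Milnor number mu = 5.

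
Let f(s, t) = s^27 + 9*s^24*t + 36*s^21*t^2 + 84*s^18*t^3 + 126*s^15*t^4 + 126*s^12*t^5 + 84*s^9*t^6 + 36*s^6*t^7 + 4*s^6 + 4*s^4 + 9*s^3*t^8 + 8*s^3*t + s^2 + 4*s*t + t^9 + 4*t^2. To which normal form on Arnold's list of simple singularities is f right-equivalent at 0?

A_{8}

The Hessian of f at 0 has rank 1. Corank 1: A-series; mu = 8 gives A_8.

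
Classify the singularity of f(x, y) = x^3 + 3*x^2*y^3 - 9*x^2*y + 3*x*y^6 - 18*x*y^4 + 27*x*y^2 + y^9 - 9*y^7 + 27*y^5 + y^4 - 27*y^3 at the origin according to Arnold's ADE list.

The Hessian of f at 0 is [[0, 0], [0, 0]] with rank 0, so corank 2. A Groebner basis of the Jacobian ideal J(f) in C{x,y} is {y^3, x^2 - 6*x*y + 9*y^2}; counting standard monomials gives mu = 6. Corank 2; j^3 = (x - 3*y)^3 is a perfect cube, so E-series; the 4-jet and mu = 6 give E_6.

E_6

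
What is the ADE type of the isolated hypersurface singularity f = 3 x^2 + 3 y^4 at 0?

A3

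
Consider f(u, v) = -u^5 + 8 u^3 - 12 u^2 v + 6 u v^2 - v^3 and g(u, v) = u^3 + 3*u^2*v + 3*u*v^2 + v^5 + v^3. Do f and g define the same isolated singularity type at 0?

Yes.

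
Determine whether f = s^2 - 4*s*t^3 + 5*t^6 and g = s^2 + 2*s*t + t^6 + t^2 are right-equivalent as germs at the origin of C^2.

Yes.

The Hessian of f at 0 is [[2, 0], [0, 0]] with rank 1, so corank 1. A Groebner basis of the Jacobian ideal J(f) in C{s,t} is {s*t^2, -s/2 + t^3, s^2}; counting standard monomials gives mu = 5. Corank 1: A-series; mu = 5 gives A_5. The Hessian of g at 0 is [[2, 2], [2, 2]] with rank 1, so corank 1. A Groebner basis of the Jacobian ideal J(g) in C{s,t} is {t^5, s + t}; counting standard monomials gives mu = 5. Corank 1: A-series; mu = 5 gives A_5. Both have type A_5, hence right-equivalent.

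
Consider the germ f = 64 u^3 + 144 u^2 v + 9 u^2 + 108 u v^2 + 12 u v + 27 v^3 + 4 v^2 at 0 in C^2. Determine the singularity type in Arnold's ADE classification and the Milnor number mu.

Type A_{2}, Milnor number mu = 2.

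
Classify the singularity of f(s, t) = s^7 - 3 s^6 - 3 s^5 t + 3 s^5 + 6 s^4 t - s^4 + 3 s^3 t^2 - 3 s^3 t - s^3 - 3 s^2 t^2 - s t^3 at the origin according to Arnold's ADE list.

The Hessian of f at 0 is [[0, 0], [0, 0]] with rank 0, so corank 2. A Groebner basis of the Jacobian ideal J(f) in C{s,t} is {3*s^2 + t^4 + t^3, s^3, s^2*t - s^2 - t^3/3, 2*s^2 + s*t^2 + 2*t^3/3}; counting standard monomials gives mu = 7. Corank 2; j^3 = -s^3 is a perfect cube, so E-series; the 4-jet and mu = 7 give E_7.

E_{7}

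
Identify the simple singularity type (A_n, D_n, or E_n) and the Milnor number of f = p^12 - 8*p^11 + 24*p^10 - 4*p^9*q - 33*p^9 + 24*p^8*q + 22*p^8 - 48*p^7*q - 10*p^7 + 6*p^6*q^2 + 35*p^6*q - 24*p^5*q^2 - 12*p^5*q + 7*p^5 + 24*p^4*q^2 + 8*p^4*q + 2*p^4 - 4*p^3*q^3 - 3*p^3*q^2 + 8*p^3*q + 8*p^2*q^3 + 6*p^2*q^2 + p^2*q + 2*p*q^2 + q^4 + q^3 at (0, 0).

Type D5, Milnor number mu = 5.

The Hessian of f at 0 is [[0, 0], [0, 0]] with rank 0, so corank 2. A Groebner basis of the Jacobian ideal J(f) in C{p,q} is {p*q^2 - p*q/2 - q^2/2, p*q/2 + q^3 + q^2/2, p^2 - q^2}; counting standard monomials gives mu = 5. Corank 2; j^3 = q*(p + q)^2 has shape L^2 M (L != M), so D-series; mu = 5 gives D_5.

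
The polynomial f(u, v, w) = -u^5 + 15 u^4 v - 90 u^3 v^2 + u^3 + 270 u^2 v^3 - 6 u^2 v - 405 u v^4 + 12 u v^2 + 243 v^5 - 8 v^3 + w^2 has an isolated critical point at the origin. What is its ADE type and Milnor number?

Type E_8, Milnor number mu = 8.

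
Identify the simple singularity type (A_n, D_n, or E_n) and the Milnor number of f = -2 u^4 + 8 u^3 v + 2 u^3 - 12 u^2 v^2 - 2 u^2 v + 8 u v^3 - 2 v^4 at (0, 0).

The Hessian of f at 0 has rank 0. Corank 2; j^3 = 2*u^2*(u - v) has shape L^2 M (L != M), so D-series; mu = 5 gives D_5.

Type D5, Milnor number mu = 5.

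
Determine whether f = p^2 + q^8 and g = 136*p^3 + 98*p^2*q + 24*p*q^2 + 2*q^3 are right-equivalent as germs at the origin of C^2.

The Hessian of f at 0 is [[2, 0], [0, 0]] with rank 1, so corank 1. A Groebner basis of the Jacobian ideal J(f) in C{p,q} is {q^7, p}; counting standard monomials gives mu = 7. Corank 1: A-series; mu = 7 gives A_7. The Hessian of g at 0 is [[0, 0], [0, 0]] with rank 0, so corank 2. A Groebner basis of the Jacobian ideal J(g) in C{p,q} is {q^3, p^2 - 3*q^2/47, p*q + 12*q^2/47}; counting standard monomials gives mu = 4. Corank 2; j^3 = 2*(4*p + q)*(17*p^2 + 8*p*q + q^2) splits into three distinct lines over C (the quadratic factor has nonzero discriminant), so D_4. f is A_7 but g is D_4, hence not right-equivalent.

No.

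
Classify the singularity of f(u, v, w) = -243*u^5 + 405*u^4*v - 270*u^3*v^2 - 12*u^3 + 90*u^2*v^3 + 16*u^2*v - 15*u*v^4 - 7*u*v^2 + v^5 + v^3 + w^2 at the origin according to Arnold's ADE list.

D_{6}

The Hessian of f at 0 is [[0, 0, 0], [0, 0, 0], [0, 0, 2]] with rank 1, so corank 2. A Groebner basis of the Jacobian ideal J(f) in C{u,v,w} is {-32*u*v/15 + v^4 + 16*v^2/15, u*v^2 - v^3/2, u^2 - 5*u*v/6 + v^2/6, w}; counting standard monomials gives mu = 6. Corank 2; j^3 = -(2*u - v)^2*(3*u - v) has shape L^2 M (L != M), so D-series; mu = 6 gives D_6.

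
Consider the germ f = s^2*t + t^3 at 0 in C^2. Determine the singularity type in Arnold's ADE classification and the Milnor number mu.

Type D_4, Milnor number mu = 4.

The Hessian of f at 0 has rank 0. Corank 2; j^3 = t*(s^2 + t^2) splits into three distinct lines over C (the quadratic factor has nonzero discriminant), so D_4.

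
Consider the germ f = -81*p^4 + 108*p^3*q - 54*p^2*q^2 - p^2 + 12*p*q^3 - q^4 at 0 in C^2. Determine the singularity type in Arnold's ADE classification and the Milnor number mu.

Type A_{3}, Milnor number mu = 3.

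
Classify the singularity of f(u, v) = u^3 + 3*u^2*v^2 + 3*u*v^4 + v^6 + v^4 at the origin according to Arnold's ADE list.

E6

The Hessian of f at 0 has rank 0. Corank 2; j^3 = u^3 is a perfect cube, so E-series; the 4-jet and mu = 6 give E_6.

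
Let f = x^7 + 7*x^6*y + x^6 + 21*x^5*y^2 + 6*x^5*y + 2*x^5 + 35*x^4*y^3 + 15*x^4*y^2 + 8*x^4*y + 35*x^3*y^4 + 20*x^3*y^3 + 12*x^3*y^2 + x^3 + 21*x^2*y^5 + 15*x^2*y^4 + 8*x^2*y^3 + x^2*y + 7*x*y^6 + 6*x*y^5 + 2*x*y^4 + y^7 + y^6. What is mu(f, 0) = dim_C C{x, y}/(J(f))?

The Hessian of f at 0 is [[0, 0], [0, 0]] with rank 0, so corank 2. A Groebner basis of the Jacobian ideal J(f) in C{x,y} is {x^2 + x*y + y^4, x^3, x^2*y, -x^2/6 + x*y^2}; counting standard monomials gives mu = 7. Corank 2; j^3 = x^2*(x + y) has shape L^2 M (L != M), so D-series; mu = 7 gives D_7.

7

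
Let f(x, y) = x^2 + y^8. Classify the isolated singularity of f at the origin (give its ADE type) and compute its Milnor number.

Type A_7, Milnor number mu = 7.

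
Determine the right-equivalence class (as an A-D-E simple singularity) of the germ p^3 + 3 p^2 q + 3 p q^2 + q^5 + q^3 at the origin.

E8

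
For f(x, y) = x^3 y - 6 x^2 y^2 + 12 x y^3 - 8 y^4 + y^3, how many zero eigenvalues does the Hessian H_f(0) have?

2

Hessian at 0 has rank 0.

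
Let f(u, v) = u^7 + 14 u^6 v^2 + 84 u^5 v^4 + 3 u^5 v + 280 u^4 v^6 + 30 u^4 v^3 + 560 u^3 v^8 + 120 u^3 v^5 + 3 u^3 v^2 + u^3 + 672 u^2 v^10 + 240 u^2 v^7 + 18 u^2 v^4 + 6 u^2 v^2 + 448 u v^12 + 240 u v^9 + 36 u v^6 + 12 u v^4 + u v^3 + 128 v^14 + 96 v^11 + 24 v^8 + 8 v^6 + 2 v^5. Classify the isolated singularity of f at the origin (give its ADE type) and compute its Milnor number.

The Hessian of f at 0 has rank 0. Corank 2; j^3 = u^3 is a perfect cube, so E-series; the 4-jet and mu = 7 give E_7.

Type E_7, Milnor number mu = 7.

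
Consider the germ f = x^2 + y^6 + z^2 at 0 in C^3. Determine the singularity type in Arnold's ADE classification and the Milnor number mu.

Type A_5, Milnor number mu = 5.

The Hessian of f at 0 has rank 2. Corank 1: A-series; mu = 5 gives A_5.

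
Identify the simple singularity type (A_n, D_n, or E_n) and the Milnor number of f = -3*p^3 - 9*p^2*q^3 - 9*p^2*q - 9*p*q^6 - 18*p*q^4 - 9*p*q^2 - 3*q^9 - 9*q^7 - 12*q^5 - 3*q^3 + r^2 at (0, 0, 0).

Type E_{8}, Milnor number mu = 8.

The Hessian of f at 0 has rank 1. Corank 2; j^3 = -3*(p + q)^3 is a perfect cube, so E-series; the 5-jet and mu = 8 give E_8.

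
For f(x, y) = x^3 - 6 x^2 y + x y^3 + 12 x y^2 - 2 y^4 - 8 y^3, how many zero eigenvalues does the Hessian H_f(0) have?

2

Hessian at 0 has rank 0.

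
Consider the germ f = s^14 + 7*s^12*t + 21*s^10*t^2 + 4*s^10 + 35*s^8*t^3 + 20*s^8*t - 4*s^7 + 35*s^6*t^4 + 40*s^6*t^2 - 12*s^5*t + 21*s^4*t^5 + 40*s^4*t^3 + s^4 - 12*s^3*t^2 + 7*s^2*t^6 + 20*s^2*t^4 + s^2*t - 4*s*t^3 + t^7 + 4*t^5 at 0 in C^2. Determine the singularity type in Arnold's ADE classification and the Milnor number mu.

The Hessian of f at 0 is [[0, 0], [0, 0]] with rank 0, so corank 2. A Groebner basis of the Jacobian ideal J(f) in C{s,t} is {-s^2/4 - 7*s*t/64 + t^4 + 7*t^3/32, s^3 - s*t/2 + t^3, -s^2/2 + s*t^2 - 7*s*t/32 + 7*t^3/16}; counting standard monomials gives mu = 8. Corank 2; j^3 = s^2*t has shape L^2 M (L != M), so D-series; mu = 8 gives D_8.

Type D_8, Milnor number mu = 8.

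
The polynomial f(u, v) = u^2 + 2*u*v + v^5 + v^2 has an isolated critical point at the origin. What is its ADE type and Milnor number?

Type A4, Milnor number mu = 4.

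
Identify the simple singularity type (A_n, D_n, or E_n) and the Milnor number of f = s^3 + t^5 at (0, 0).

Type E_8, Milnor number mu = 8.

The Hessian of f at 0 is [[0, 0], [0, 0]] with rank 0, so corank 2. A Groebner basis of the Jacobian ideal J(f) in C{s,t} is {t^4, s^2}; counting standard monomials gives mu = 8. Corank 2; j^3 = s^3 is a perfect cube, so E-series; the 5-jet and mu = 8 give E_8.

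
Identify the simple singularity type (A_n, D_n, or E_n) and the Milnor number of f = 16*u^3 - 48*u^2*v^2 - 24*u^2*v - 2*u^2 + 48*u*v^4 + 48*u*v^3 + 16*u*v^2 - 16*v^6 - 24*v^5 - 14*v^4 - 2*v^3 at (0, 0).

Type A_{2}, Milnor number mu = 2.

The Hessian of f at 0 is [[-4, 0], [0, 0]] with rank 1, so corank 1. A Groebner basis of the Jacobian ideal J(f) in C{u,v} is {v^2, u}; counting standard monomials gives mu = 2. Corank 1: A-series; mu = 2 gives A_2.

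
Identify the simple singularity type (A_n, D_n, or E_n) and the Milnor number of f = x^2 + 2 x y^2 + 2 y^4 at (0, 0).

The Hessian of f at 0 is [[2, 0], [0, 0]] with rank 1, so corank 1. A Groebner basis of the Jacobian ideal J(f) in C{x,y} is {x^2, x*y, x + y^2}; counting standard monomials gives mu = 3. Corank 1: A-series; mu = 3 gives A_3.

Type A_{3}, Milnor number mu = 3.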